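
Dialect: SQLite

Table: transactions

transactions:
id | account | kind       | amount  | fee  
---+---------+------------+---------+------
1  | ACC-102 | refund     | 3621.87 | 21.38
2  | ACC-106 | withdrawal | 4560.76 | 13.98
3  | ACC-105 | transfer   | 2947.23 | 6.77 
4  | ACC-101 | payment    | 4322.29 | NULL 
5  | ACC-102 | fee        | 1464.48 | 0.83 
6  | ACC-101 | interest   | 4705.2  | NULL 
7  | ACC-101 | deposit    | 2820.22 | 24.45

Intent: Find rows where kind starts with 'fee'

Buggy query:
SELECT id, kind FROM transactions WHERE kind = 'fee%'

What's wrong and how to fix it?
Bug: Wildcards only work with LIKE; '=' treats '%' as a literal character

Fix: Replace '=' with LIKE so 'fee%' is treated as a pattern

Corrected query:
SELECT id, kind FROM transactions WHERE kind LIKE 'fee%'

Result:
id | kind
---+-----
5  | fee 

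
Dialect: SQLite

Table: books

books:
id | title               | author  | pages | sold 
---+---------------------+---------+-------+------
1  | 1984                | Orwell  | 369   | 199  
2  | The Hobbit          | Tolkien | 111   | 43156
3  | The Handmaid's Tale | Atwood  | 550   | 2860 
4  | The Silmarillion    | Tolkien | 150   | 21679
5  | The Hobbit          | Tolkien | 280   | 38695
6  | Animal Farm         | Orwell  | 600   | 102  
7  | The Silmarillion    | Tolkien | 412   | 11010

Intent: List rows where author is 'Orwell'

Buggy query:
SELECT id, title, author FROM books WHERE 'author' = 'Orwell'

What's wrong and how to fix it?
Bug: Single quotes denote string literals in SQL; the column name is being compared as a constant string

Fix: Reference the column as author without single quotes

Corrected query:
SELECT id, title, author FROM books WHERE author = 'Orwell'

Result:
id | title       | author
---+-------------+-------
1  | 1984        | Orwell
6  | Animal Farm | Orwell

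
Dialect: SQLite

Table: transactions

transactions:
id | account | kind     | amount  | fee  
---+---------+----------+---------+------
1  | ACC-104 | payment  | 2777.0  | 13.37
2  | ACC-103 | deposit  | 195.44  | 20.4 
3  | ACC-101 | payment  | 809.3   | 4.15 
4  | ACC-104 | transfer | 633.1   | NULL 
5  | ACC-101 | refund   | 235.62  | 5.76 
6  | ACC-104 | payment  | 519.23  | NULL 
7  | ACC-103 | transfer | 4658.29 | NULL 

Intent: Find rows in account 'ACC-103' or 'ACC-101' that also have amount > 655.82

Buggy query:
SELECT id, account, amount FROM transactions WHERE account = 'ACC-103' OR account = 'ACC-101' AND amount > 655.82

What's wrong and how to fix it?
Bug: AND binds tighter than OR, so this parses as account = 'ACC-103' OR (account = 'ACC-101' AND amount > 655.82)

Fix: Add parentheses around the OR so the AND applies to both alternatives

Corrected query:
SELECT id, account, amount FROM transactions WHERE (account = 'ACC-103' OR account = 'ACC-101') AND amount > 655.82

Result:
id | account | amount 
---+---------+--------
3  | ACC-101 | 809.3  
7  | ACC-103 | 4658.29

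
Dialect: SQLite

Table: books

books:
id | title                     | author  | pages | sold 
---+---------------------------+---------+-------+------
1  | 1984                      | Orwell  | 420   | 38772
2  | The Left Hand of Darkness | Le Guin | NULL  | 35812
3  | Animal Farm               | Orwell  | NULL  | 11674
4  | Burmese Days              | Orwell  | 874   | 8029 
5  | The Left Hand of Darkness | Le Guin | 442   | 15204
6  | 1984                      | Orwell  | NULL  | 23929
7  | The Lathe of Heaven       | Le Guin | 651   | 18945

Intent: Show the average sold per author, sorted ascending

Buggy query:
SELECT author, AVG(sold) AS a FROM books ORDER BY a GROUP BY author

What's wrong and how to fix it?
Bug: ORDER BY appears before GROUP BY; SQL clause order requires GROUP BY first

Fix: Reorder: SELECT … FROM … GROUP BY … ORDER BY …

Corrected query:
SELECT author, AVG(sold) AS a FROM books GROUP BY author ORDER BY a

Result:
author  | a           
--------+-------------
Orwell  | 20601       
Le Guin | 23320.333333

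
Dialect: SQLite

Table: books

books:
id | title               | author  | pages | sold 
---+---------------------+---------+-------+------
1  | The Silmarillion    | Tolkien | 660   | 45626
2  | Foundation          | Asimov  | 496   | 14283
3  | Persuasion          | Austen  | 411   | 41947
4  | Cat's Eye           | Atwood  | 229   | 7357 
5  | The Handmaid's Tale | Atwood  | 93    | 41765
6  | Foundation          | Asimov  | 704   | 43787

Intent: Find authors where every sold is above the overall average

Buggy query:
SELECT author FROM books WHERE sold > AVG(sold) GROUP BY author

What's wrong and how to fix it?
Bug: AVG() is an aggregate; it can't sit directly in WHERE

Fix: Compute the overall average in a scalar subquery and compare each group's MIN against it in HAVING

Corrected query:
SELECT author FROM books GROUP BY author HAVING MIN(sold) > (SELECT AVG(sold) FROM books)

Result:
author 
-------
Austen 
Tolkien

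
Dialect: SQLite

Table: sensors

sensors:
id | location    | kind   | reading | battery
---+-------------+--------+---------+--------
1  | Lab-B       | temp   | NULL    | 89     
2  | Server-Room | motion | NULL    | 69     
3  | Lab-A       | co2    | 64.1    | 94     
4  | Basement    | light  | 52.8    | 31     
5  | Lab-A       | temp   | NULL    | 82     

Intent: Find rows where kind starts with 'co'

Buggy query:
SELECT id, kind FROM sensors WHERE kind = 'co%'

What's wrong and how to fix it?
Bug: Wildcards only work with LIKE; '=' treats '%' as a literal character

Fix: Use LIKE for wildcard pattern matching

Corrected query:
SELECT id, kind FROM sensors WHERE kind LIKE 'co%'

Result:
id | kind
---+-----
3  | co2 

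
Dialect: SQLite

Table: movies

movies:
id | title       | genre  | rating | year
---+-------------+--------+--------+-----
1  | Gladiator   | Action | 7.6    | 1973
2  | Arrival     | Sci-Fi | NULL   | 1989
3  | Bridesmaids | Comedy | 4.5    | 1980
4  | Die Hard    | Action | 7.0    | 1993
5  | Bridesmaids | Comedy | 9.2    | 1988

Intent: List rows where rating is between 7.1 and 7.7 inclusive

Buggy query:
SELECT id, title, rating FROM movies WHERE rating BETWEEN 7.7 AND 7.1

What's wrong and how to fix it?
Bug: BETWEEN expects the lower bound first; with 7.7 AND 7.1 the range is empty

Fix: Write BETWEEN 7.1 AND 7.7

Corrected query:
SELECT id, title, rating FROM movies WHERE rating BETWEEN 7.1 AND 7.7

Result:
id | title     | rating
---+-----------+-------
1  | Gladiator | 7.6   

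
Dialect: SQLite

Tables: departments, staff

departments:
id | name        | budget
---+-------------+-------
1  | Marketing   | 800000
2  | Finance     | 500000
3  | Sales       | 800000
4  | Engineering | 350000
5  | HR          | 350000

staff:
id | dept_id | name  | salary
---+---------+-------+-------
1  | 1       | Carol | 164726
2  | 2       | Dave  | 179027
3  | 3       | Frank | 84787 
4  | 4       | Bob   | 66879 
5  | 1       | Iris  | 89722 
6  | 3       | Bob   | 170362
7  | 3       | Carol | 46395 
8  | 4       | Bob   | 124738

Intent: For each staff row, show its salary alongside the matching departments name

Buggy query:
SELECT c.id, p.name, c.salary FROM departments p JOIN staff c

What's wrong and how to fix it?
Bug: Missing join condition: each staff row is matched to all departments rows instead of just its own

Fix: Add ON c.dept_id = p.id to the JOIN

Corrected query:
SELECT c.id, p.name, c.salary FROM departments p JOIN staff c ON c.dept_id = p.id

Result:
id | name        | salary
---+-------------+-------
1  | Marketing   | 164726
2  | Finance     | 179027
3  | Sales       | 84787 
4  | Engineering | 66879 
5  | Marketing   | 89722 
6  | Sales       | 170362
7  | Sales       | 46395 
8  | Engineering | 124738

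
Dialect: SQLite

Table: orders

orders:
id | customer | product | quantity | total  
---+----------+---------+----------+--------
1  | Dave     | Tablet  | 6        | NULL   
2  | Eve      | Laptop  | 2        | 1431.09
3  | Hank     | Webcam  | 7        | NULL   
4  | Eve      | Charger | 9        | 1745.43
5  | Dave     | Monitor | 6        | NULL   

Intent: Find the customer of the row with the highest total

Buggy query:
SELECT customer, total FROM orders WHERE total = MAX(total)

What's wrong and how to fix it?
Bug: MAX(total) is an aggregate and cannot be used directly in WHERE

Fix: Use a subquery: WHERE total = (SELECT MAX(total) FROM orders)

Corrected query:
SELECT customer, total FROM orders WHERE total = (SELECT MAX(total) FROM orders)

Result:
customer | total  
---------+--------
Eve      | 1745.43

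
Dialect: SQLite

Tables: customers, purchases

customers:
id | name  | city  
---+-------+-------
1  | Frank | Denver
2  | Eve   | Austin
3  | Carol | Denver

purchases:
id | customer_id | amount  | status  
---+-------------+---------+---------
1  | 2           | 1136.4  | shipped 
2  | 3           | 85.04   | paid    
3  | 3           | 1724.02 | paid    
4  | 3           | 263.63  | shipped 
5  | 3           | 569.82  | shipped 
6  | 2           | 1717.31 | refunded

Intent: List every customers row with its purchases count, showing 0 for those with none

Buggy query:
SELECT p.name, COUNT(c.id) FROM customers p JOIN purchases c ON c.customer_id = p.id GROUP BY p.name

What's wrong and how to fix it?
Bug: An inner join excludes parents with zero children

Fix: Use LEFT JOIN so parents without children still appear (COUNT(c.id) gives 0)

Corrected query:
SELECT p.name, COUNT(c.id) FROM customers p LEFT JOIN purchases c ON c.customer_id = p.id GROUP BY p.name

Result:
name  | COUNT(c.id)
------+------------
Carol | 4          
Eve   | 2          
Frank | 0          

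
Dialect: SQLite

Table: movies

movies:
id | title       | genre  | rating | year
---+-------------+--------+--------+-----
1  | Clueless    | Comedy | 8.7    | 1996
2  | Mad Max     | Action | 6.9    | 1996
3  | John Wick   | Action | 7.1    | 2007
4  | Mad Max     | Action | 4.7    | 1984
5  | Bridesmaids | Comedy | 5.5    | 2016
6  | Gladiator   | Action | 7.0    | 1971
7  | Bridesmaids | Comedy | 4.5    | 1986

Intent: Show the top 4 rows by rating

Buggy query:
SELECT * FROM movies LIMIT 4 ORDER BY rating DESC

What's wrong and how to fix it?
Bug: LIMIT must come after ORDER BY

Fix: Sort with ORDER BY, then apply LIMIT

Corrected query:
SELECT * FROM movies ORDER BY rating DESC LIMIT 4

Result:
id | title     | genre  | rating | year
---+-----------+--------+--------+-----
1  | Clueless  | Comedy | 8.7    | 1996
3  | John Wick | Action | 7.1    | 2007
6  | Gladiator | Action | 7      | 1971
2  | Mad Max   | Action | 6.9    | 1996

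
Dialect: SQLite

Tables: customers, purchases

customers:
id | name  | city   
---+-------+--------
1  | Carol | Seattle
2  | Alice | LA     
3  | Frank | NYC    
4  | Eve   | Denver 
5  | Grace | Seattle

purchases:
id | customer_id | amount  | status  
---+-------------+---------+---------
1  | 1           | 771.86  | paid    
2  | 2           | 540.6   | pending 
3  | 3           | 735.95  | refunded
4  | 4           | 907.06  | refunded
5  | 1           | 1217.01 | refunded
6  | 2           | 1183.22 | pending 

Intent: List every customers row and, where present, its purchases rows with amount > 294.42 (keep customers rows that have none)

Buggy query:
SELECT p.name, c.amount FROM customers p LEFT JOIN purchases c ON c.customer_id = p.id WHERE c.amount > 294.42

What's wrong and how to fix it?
Bug: Filtering c.amount in WHERE discards the NULL rows produced by LEFT JOIN, turning it into an inner join

Fix: Put 'c.amount > 294.42' in the JOIN's ON clause instead of WHERE

Corrected query:
SELECT p.name, c.amount FROM customers p LEFT JOIN purchases c ON c.customer_id = p.id AND c.amount > 294.42

Result:
name  | amount 
------+--------
Carol | 771.86 
Carol | 1217.01
Alice | 540.6  
Alice | 1183.22
Frank | 735.95 
Eve   | 907.06 
Grace | NULL   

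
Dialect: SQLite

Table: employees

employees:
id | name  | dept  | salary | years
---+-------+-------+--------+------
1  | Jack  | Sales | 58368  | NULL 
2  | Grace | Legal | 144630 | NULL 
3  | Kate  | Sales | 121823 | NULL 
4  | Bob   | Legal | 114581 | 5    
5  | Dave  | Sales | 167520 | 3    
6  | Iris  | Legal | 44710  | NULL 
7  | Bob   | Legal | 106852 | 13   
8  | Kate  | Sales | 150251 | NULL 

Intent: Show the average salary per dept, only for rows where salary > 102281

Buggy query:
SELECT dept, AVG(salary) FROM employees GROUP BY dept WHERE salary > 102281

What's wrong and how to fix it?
Bug: WHERE cannot follow GROUP BY

Fix: Move the WHERE clause before GROUP BY

Corrected query:
SELECT dept, AVG(salary) FROM employees WHERE salary > 102281 GROUP BY dept

Result:
dept  | AVG(salary)  
------+--------------
Legal | 122021       
Sales | 146531.333333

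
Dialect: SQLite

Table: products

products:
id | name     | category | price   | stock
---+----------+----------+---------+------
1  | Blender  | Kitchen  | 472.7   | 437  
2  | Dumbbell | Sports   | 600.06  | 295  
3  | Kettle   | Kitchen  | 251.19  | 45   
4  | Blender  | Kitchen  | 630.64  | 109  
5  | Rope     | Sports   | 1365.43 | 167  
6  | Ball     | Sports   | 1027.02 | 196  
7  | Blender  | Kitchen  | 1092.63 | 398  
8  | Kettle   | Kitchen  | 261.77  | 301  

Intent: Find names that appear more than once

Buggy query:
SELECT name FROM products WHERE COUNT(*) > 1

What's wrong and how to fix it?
Bug: COUNT(*) is an aggregate and cannot be used in WHERE

Fix: Group first, then use HAVING for the count condition

Corrected query:
SELECT name FROM products GROUP BY name HAVING COUNT(*) > 1

Result:
name   
-------
Blender
Kettle 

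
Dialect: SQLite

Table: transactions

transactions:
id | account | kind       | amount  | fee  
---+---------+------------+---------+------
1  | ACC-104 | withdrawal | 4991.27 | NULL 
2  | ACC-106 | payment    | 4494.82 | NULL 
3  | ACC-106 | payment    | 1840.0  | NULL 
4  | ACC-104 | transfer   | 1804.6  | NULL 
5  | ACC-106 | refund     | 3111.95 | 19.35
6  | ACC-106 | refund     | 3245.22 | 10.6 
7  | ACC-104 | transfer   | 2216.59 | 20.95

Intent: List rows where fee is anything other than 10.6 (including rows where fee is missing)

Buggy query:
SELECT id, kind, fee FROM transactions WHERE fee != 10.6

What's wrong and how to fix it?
Bug: Inequality against NULL is unknown, not true; rows with NULL are dropped

Fix: Add an explicit OR fee IS NULL to include the missing-value rows

Corrected query:
SELECT id, kind, fee FROM transactions WHERE fee != 10.6 OR fee IS NULL

Result:
id | kind       | fee  
---+------------+------
1  | withdrawal | NULL 
2  | payment    | NULL 
3  | payment    | NULL 
4  | transfer   | NULL 
5  | refund     | 19.35
7  | transfer   | 20.95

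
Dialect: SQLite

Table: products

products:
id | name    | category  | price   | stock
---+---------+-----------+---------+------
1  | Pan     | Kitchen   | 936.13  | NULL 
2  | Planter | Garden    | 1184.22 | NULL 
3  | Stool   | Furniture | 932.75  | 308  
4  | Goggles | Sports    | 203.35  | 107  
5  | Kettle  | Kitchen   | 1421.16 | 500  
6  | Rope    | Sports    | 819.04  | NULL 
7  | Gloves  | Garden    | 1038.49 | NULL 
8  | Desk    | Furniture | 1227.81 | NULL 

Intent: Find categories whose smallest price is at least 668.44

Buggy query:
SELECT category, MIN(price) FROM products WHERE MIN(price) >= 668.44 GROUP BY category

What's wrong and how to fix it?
Bug: MIN() in WHERE is a misuse of aggregate

Fix: Use HAVING for the per-group MIN condition

Corrected query:
SELECT category, MIN(price) FROM products GROUP BY category HAVING MIN(price) >= 668.44

Result:
category  | MIN(price)
----------+-----------
Furniture | 932.75    
Garden    | 1038.49   
Kitchen   | 936.13    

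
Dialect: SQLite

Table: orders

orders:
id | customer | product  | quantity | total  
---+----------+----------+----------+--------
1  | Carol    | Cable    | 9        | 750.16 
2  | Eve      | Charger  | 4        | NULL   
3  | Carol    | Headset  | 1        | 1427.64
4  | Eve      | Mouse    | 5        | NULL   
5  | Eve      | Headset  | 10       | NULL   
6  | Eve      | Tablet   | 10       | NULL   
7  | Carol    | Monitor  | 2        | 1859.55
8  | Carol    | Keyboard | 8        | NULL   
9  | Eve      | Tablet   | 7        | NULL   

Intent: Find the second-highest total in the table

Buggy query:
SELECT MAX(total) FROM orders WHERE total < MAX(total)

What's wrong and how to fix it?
Bug: The inner MAX is an aggregate inside WHERE, which is not allowed

Fix: Put the inner MAX in a scalar subquery

Corrected query:
SELECT MAX(total) FROM orders WHERE total < (SELECT MAX(total) FROM orders)

Result:
MAX(total)
----------
1427.64   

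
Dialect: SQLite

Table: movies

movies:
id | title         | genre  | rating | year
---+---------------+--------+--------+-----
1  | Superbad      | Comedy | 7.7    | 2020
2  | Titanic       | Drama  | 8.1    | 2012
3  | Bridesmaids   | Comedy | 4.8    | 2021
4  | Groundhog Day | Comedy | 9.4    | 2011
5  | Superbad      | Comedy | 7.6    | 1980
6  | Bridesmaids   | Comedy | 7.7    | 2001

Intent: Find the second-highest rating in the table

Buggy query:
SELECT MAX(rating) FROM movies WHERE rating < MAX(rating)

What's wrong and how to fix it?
Bug: MAX(rating) on the right of the comparison is an aggregate-in-WHERE error

Fix: Compute the overall MAX in a subquery, then take MAX of rows below it

Corrected query:
SELECT MAX(rating) FROM movies WHERE rating < (SELECT MAX(rating) FROM movies)

Result:
MAX(rating)
-----------
8.1        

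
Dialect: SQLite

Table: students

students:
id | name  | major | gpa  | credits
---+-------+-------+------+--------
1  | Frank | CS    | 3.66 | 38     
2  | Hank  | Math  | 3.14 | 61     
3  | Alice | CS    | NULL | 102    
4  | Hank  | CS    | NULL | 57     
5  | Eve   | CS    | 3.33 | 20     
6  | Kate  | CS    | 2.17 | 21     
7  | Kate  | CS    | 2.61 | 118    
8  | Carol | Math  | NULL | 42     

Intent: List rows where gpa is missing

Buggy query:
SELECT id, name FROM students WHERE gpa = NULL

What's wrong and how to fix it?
Bug: '= NULL' is always unknown in SQL three-valued logic, so no rows match

Fix: Use IS NULL to test for NULL

Corrected query:
SELECT id, name FROM students WHERE gpa IS NULL

Result:
id | name 
---+------
3  | Alice
4  | Hank 
8  | Carol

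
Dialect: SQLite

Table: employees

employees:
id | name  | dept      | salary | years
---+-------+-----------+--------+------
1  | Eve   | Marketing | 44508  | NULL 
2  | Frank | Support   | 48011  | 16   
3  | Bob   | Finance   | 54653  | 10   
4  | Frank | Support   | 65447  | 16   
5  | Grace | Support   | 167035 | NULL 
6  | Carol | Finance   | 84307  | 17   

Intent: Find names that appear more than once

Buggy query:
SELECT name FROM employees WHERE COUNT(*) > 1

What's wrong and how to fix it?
Bug: WHERE can't reference COUNT(*); aggregates are computed after WHERE

Fix: GROUP BY name, then filter groups with HAVING COUNT(*) > 1

Corrected query:
SELECT name FROM employees GROUP BY name HAVING COUNT(*) > 1

Result:
name 
-----
Frank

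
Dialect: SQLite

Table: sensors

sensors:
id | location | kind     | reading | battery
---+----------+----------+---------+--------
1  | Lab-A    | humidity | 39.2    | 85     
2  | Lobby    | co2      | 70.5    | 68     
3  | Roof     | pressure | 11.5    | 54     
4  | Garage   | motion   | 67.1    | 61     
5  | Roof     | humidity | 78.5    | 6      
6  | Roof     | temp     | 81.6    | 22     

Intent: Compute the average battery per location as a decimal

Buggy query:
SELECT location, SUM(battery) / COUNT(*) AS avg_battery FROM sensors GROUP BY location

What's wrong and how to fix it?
Bug: SUM(battery) and COUNT(*) are both integers; the division truncates the fractional part

Fix: Multiply by 1.0 (or CAST to REAL) to force floating-point division

Corrected query:
SELECT location, SUM(battery) * 1.0 / COUNT(*) AS avg_battery FROM sensors GROUP BY location

Result:
location | avg_battery
---------+------------
Garage   | 61         
Lab-A    | 85         
Lobby    | 68         
Roof     | 27.333333  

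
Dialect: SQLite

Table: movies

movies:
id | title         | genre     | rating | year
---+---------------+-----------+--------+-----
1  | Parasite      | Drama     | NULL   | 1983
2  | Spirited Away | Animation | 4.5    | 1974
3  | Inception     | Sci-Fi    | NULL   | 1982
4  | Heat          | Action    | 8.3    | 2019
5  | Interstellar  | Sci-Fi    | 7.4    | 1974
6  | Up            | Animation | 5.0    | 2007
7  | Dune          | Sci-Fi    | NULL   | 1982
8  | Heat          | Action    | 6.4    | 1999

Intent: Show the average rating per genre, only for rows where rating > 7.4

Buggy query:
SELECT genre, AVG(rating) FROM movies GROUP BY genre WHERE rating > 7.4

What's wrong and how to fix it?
Bug: Row-level WHERE must come before GROUP BY in the clause order

Fix: Move the WHERE clause before GROUP BY

Corrected query:
SELECT genre, AVG(rating) FROM movies WHERE rating > 7.4 GROUP BY genre

Result:
genre  | AVG(rating)
-------+------------
Action | 8.3        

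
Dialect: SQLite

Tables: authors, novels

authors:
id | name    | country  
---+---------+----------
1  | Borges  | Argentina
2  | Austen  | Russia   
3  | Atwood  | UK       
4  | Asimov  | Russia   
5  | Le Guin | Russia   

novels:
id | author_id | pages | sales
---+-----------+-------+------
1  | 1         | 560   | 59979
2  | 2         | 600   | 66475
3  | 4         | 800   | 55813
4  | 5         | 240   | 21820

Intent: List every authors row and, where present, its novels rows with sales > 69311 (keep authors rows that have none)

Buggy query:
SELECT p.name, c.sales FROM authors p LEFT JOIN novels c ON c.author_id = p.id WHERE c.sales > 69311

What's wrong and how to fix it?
Bug: A WHERE condition on the right-hand table after LEFT JOIN drops unmatched parents

Fix: Move the right-table condition into the ON clause so unmatched parents are kept

Corrected query:
SELECT p.name, c.sales FROM authors p LEFT JOIN novels c ON c.author_id = p.id AND c.sales > 69311

Result:
name    | sales
--------+------
Borges  | NULL 
Austen  | NULL 
Atwood  | NULL 
Asimov  | NULL 
Le Guin | NULL 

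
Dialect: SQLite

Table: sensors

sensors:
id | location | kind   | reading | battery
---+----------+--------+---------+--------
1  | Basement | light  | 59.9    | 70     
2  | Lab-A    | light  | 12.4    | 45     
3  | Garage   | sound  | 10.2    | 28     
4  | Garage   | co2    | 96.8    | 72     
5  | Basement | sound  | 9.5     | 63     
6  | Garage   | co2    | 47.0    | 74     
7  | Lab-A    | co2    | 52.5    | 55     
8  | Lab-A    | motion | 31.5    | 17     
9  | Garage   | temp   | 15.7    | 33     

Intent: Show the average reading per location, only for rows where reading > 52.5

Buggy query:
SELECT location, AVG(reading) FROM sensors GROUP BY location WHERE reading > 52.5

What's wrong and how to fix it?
Bug: Row-level WHERE must come before GROUP BY in the clause order

Fix: Move the WHERE clause before GROUP BY

Corrected query:
SELECT location, AVG(reading) FROM sensors WHERE reading > 52.5 GROUP BY location

Result:
location | AVG(reading)
---------+-------------
Basement | 59.9        
Garage   | 96.8        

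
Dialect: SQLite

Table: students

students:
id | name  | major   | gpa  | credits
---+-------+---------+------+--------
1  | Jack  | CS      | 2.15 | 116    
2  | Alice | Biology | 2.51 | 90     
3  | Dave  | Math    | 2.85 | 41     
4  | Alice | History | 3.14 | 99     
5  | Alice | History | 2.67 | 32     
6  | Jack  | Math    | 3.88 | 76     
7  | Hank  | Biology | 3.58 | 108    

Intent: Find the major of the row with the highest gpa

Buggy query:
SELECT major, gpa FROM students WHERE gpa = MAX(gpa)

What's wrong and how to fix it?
Bug: WHERE is evaluated per row; an aggregate over the whole table isn't defined there

Fix: Use a subquery: WHERE gpa = (SELECT MAX(gpa) FROM students)

Corrected query:
SELECT major, gpa FROM students WHERE gpa = (SELECT MAX(gpa) FROM students)

Result:
major | gpa 
------+-----
Math  | 3.88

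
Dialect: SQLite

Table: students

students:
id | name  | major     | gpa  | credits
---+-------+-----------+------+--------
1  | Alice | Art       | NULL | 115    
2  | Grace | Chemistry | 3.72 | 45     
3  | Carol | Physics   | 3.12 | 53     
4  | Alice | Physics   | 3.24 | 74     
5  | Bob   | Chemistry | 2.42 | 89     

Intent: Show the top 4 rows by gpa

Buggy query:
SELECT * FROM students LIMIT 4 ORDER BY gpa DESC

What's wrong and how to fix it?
Bug: ORDER BY cannot follow LIMIT; LIMIT is the final clause

Fix: Swap the clauses: ORDER BY first, then LIMIT

Corrected query:
SELECT * FROM students ORDER BY gpa DESC LIMIT 4

Result:
id | name  | major     | gpa  | credits
---+-------+-----------+------+--------
2  | Grace | Chemistry | 3.72 | 45     
4  | Alice | Physics   | 3.24 | 74     
3  | Carol | Physics   | 3.12 | 53     
5  | Bob   | Chemistry | 2.42 | 89     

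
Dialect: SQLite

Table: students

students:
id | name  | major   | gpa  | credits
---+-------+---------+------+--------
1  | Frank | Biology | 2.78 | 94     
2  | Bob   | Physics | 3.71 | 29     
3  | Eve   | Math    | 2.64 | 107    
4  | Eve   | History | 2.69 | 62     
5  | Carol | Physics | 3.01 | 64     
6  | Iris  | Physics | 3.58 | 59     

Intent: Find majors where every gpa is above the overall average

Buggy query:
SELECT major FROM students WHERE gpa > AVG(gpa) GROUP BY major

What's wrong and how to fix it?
Bug: AVG() is an aggregate; it can't sit directly in WHERE

Fix: Use a subquery for AVG and a HAVING MIN(...) filter so the condition holds for every row in the group

Corrected query:
SELECT major FROM students GROUP BY major HAVING MIN(gpa) > (SELECT AVG(gpa) FROM students)

Result:
(no rows)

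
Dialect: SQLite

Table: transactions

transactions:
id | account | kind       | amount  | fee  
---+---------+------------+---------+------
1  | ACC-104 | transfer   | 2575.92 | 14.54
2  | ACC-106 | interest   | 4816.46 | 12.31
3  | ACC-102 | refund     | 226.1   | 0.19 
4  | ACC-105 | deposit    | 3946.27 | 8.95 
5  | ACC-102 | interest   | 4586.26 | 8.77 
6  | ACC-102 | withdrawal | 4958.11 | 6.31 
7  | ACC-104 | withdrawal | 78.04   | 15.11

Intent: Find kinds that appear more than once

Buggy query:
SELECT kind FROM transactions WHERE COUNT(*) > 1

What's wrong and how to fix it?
Bug: WHERE can't reference COUNT(*); aggregates are computed after WHERE

Fix: GROUP BY kind, then filter groups with HAVING COUNT(*) > 1

Corrected query:
SELECT kind FROM transactions GROUP BY kind HAVING COUNT(*) > 1

Result:
kind      
----------
interest  
withdrawal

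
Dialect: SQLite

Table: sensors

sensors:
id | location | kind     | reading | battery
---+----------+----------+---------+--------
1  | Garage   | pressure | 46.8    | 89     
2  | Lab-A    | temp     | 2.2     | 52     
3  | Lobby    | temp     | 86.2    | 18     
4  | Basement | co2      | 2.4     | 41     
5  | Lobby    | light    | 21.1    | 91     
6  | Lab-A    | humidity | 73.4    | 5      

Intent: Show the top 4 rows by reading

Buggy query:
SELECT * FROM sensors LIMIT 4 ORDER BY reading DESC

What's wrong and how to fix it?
Bug: LIMIT must come after ORDER BY

Fix: Sort with ORDER BY, then apply LIMIT

Corrected query:
SELECT * FROM sensors ORDER BY reading DESC LIMIT 4

Result:
id | location | kind     | reading | battery
---+----------+----------+---------+--------
3  | Lobby    | temp     | 86.2    | 18     
6  | Lab-A    | humidity | 73.4    | 5      
1  | Garage   | pressure | 46.8    | 89     
5  | Lobby    | light    | 21.1    | 91     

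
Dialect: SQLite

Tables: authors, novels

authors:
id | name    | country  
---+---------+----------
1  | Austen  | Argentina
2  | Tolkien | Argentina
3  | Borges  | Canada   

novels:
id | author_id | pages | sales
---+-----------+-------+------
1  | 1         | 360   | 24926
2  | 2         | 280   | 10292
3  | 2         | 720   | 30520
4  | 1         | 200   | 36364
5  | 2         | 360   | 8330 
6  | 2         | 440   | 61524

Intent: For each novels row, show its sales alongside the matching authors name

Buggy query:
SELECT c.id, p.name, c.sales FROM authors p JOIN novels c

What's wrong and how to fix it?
Bug: Missing join condition: each novels row is matched to all authors rows instead of just its own

Fix: Add ON c.author_id = p.id to the JOIN

Corrected query:
SELECT c.id, p.name, c.sales FROM authors p JOIN novels c ON c.author_id = p.id

Result:
id | name    | sales
---+---------+------
1  | Austen  | 24926
2  | Tolkien | 10292
3  | Tolkien | 30520
4  | Austen  | 36364
5  | Tolkien | 8330 
6  | Tolkien | 61524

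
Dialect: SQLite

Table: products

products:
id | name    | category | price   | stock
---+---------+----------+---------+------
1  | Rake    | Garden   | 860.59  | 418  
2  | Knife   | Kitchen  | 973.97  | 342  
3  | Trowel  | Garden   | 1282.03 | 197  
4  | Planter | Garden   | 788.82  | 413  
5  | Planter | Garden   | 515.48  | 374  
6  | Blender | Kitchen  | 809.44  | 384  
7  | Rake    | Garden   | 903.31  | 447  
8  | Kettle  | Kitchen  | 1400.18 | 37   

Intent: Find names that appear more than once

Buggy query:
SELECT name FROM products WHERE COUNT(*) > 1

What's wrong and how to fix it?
Bug: COUNT(*) is an aggregate and cannot be used in WHERE

Fix: GROUP BY name, then filter groups with HAVING COUNT(*) > 1

Corrected query:
SELECT name FROM products GROUP BY name HAVING COUNT(*) > 1

Result:
name   
-------
Planter
Rake   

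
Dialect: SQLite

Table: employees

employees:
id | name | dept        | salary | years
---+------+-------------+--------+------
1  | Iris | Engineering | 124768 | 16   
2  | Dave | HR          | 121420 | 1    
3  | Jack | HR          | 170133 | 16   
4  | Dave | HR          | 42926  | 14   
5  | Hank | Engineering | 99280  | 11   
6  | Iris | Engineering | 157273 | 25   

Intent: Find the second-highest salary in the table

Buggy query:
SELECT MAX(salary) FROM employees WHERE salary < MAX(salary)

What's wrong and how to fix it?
Bug: MAX(salary) on the right of the comparison is an aggregate-in-WHERE error

Fix: Compute the overall MAX in a subquery, then take MAX of rows below it

Corrected query:
SELECT MAX(salary) FROM employees WHERE salary < (SELECT MAX(salary) FROM employees)

Result:
MAX(salary)
-----------
157273     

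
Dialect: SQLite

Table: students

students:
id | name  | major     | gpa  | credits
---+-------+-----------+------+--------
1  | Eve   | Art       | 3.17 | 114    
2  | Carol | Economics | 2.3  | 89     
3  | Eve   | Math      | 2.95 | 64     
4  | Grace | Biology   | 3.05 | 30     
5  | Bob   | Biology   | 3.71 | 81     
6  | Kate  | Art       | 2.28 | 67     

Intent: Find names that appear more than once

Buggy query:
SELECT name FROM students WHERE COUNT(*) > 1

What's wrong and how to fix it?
Bug: COUNT(*) is an aggregate and cannot be used in WHERE

Fix: GROUP BY name, then filter groups with HAVING COUNT(*) > 1

Corrected query:
SELECT name FROM students GROUP BY name HAVING COUNT(*) > 1

Result:
name
----
Eve 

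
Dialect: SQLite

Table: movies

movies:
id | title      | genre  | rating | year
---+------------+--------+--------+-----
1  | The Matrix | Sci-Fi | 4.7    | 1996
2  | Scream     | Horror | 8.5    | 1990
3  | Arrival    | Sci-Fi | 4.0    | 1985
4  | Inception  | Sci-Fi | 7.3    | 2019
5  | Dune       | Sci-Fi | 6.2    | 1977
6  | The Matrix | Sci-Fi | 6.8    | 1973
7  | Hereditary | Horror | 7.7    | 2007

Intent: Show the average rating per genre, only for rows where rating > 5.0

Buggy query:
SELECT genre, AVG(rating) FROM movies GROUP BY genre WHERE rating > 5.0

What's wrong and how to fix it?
Bug: Row-level WHERE must come before GROUP BY in the clause order

Fix: Place WHERE between FROM and GROUP BY

Corrected query:
SELECT genre, AVG(rating) FROM movies WHERE rating > 5.0 GROUP BY genre

Result:
genre  | AVG(rating)
-------+------------
Horror | 8.1        
Sci-Fi | 6.766667   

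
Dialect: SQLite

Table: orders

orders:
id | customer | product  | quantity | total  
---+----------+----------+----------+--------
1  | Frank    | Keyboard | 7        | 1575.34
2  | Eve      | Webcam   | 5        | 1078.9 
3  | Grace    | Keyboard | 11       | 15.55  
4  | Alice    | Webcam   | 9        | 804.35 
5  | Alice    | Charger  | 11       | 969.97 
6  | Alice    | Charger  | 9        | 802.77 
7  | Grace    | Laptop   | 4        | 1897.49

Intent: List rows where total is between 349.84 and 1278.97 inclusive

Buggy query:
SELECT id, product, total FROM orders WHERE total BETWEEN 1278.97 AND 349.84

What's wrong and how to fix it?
Bug: The bounds are reversed; BETWEEN a AND b requires a <= b to match anything

Fix: Write BETWEEN 349.84 AND 1278.97

Corrected query:
SELECT id, product, total FROM orders WHERE total BETWEEN 349.84 AND 1278.97

Result:
id | product | total 
---+---------+-------
2  | Webcam  | 1078.9
4  | Webcam  | 804.35
5  | Charger | 969.97
6  | Charger | 802.77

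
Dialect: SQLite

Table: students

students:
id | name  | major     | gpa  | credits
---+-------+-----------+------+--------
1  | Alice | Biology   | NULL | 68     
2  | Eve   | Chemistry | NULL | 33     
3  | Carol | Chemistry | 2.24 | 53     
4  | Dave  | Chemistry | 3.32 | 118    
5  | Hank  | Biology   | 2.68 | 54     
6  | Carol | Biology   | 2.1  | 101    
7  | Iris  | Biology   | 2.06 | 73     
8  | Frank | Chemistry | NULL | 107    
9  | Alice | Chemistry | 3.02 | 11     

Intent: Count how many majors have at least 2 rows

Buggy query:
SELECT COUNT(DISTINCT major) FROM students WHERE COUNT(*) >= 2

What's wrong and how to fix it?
Bug: COUNT(*) cannot appear in WHERE; the per-group count doesn't exist yet

Fix: Group first with HAVING COUNT(*) >= 2, then COUNT the resulting groups

Corrected query:
SELECT COUNT(*) FROM (SELECT major FROM students GROUP BY major HAVING COUNT(*) >= 2)

Result:
COUNT(*)
--------
2       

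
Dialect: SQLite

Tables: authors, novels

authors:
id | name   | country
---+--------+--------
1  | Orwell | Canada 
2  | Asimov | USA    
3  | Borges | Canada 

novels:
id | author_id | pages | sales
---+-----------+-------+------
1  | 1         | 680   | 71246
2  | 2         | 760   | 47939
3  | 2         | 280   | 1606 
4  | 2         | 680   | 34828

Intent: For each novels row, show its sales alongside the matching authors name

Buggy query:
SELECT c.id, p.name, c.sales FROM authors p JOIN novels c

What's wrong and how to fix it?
Bug: JOIN with no ON clause produces a cartesian product; every novels row pairs with every authors row

Fix: Add ON c.author_id = p.id to the JOIN

Corrected query:
SELECT c.id, p.name, c.sales FROM authors p JOIN novels c ON c.author_id = p.id

Result:
id | name   | sales
---+--------+------
1  | Orwell | 71246
2  | Asimov | 47939
3  | Asimov | 1606 
4  | Asimov | 34828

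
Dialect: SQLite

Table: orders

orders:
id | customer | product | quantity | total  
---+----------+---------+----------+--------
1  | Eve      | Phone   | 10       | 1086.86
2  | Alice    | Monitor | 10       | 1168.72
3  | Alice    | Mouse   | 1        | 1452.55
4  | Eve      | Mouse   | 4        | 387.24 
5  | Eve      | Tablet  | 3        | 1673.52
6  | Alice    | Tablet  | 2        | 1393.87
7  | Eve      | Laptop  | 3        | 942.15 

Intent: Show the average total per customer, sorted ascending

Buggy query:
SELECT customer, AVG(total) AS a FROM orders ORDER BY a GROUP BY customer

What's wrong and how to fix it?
Bug: ORDER BY appears before GROUP BY; SQL clause order requires GROUP BY first

Fix: Reorder: SELECT … FROM … GROUP BY … ORDER BY …

Corrected query:
SELECT customer, AVG(total) AS a FROM orders GROUP BY customer ORDER BY a

Result:
customer | a        
---------+----------
Eve      | 1022.4425
Alice    | 1338.38  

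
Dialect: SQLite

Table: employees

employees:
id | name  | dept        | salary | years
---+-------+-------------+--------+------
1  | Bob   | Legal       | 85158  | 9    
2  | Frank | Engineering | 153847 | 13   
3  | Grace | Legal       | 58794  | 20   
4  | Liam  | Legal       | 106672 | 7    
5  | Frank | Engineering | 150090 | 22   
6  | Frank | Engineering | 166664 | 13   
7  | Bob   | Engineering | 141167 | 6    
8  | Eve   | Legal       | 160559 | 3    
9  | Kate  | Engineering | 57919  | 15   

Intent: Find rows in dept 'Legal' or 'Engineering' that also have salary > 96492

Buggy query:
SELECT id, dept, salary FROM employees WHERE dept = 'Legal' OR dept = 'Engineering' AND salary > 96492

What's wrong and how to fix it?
Bug: AND binds tighter than OR, so this parses as dept = 'Legal' OR (dept = 'Engineering' AND salary > 96492)

Fix: Group the OR with parentheses (or use IN), then AND the threshold

Corrected query:
SELECT id, dept, salary FROM employees WHERE (dept = 'Legal' OR dept = 'Engineering') AND salary > 96492

Result:
id | dept        | salary
---+-------------+-------
2  | Engineering | 153847
4  | Legal       | 106672
5  | Engineering | 150090
6  | Engineering | 166664
7  | Engineering | 141167
8  | Legal       | 160559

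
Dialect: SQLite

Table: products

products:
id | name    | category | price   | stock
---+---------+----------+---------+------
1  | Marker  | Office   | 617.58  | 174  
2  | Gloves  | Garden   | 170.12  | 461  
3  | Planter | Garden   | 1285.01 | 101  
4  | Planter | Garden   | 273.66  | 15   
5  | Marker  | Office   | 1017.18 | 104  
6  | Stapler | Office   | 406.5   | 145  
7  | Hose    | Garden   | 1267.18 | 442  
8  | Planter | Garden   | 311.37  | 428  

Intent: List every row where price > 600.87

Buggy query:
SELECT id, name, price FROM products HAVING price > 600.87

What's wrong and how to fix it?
Bug: HAVING filters the output of aggregation, but this query has no GROUP BY and no aggregate functions, so SQLite rejects it (HAVING clause on a non-aggregate query); the condition here is per row

Fix: Replace HAVING with WHERE since the condition applies to individual rows

Corrected query:
SELECT id, name, price FROM products WHERE price > 600.87

Result:
id | name    | price  
---+---------+--------
1  | Marker  | 617.58 
3  | Planter | 1285.01
5  | Marker  | 1017.18
7  | Hose    | 1267.18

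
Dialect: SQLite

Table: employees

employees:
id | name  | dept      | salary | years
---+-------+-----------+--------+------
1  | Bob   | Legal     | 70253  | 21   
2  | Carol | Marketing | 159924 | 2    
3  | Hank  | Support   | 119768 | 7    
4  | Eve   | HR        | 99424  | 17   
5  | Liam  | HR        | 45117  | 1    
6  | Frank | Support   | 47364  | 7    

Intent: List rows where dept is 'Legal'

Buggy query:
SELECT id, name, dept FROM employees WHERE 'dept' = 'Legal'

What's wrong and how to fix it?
Bug: 'dept' in single quotes is a string literal, not the column; the comparison is literal-vs-literal and never true

Fix: Remove the quotes around the column name (or use double quotes for an identifier)

Corrected query:
SELECT id, name, dept FROM employees WHERE dept = 'Legal'

Result:
id | name | dept 
---+------+------
1  | Bob  | Legal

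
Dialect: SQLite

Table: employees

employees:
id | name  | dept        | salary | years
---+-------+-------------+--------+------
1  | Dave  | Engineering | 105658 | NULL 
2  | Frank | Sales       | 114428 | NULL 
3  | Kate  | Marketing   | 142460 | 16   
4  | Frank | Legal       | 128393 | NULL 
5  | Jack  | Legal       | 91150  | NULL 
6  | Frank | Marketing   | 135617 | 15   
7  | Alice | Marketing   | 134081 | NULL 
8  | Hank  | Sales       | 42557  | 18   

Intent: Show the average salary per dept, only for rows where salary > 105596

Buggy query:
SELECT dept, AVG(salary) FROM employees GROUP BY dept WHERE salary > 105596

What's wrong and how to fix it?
Bug: Row-level WHERE must come before GROUP BY in the clause order

Fix: Place WHERE between FROM and GROUP BY

Corrected query:
SELECT dept, AVG(salary) FROM employees WHERE salary > 105596 GROUP BY dept

Result:
dept        | AVG(salary)
------------+------------
Engineering | 105658     
Legal       | 128393     
Marketing   | 137386     
Sales       | 114428     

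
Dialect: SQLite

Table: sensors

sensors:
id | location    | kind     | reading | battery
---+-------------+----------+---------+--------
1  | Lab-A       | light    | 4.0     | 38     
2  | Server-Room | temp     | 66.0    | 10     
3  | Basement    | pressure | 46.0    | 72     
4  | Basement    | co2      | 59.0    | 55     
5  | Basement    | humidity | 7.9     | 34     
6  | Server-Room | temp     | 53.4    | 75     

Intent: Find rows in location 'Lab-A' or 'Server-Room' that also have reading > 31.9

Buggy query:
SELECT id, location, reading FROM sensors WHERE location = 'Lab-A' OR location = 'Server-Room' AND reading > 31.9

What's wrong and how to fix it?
Bug: AND binds tighter than OR, so this parses as location = 'Lab-A' OR (location = 'Server-Room' AND reading > 31.9)

Fix: Group the OR with parentheses (or use IN), then AND the threshold

Corrected query:
SELECT id, location, reading FROM sensors WHERE (location = 'Lab-A' OR location = 'Server-Room') AND reading > 31.9

Result:
id | location    | reading
---+-------------+--------
2  | Server-Room | 66     
6  | Server-Room | 53.4   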